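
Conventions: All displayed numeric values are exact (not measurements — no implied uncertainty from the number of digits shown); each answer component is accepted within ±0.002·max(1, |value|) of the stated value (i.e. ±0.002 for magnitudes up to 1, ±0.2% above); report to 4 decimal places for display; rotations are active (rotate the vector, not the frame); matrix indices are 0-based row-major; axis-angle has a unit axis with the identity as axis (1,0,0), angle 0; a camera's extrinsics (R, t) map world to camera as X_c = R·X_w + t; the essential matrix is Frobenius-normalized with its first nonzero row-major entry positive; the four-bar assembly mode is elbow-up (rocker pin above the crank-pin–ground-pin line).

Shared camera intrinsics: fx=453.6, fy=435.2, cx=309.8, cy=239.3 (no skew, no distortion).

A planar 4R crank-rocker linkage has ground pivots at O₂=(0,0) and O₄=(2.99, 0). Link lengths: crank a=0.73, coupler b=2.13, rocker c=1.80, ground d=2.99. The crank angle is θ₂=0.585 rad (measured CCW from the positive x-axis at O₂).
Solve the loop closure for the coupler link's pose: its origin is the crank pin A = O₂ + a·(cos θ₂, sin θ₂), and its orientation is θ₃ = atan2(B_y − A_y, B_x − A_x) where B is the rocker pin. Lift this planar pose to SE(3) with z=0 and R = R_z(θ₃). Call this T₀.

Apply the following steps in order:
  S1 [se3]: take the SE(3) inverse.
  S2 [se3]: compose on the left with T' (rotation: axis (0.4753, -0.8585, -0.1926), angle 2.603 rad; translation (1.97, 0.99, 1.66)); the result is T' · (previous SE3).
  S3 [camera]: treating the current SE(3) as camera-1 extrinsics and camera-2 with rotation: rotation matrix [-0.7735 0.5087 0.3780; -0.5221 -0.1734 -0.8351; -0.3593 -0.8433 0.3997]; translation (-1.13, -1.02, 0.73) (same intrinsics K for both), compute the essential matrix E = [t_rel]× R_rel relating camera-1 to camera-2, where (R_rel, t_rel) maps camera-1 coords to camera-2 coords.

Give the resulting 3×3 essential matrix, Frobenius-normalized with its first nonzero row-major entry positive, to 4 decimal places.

source (fourbar_fk): coupler pose = R=[0.8036 -0.5952 0.0000; 0.5952 0.8036 0.0000; 0.0000 0.0000 1.0000], t=(0.6086, 0.4031, 0.0000)
after S1 (invert_se3): R=[0.8036 0.5952 0.0000; -0.5952 0.8036 0.0000; 0.0000 0.0000 1.0000], t=(-0.7290, 0.0383, 0.0000)
after S2 (compose_se3): R=[0.0400 -0.7910 -0.6104; -0.9930 -0.0993 0.0635; -0.1108 0.6036 -0.7895], t=(2.2645, 1.6344, 1.4841)
after S3 (essential): [0.3025 0.3369 -0.5182; -0.0435 -0.1014 0.1243; 0.5582 -0.4313 0.0347]

matrix = [0.3025 0.3369 -0.5182; -0.0435 -0.1014 0.1243; 0.5582 -0.4313 0.0347]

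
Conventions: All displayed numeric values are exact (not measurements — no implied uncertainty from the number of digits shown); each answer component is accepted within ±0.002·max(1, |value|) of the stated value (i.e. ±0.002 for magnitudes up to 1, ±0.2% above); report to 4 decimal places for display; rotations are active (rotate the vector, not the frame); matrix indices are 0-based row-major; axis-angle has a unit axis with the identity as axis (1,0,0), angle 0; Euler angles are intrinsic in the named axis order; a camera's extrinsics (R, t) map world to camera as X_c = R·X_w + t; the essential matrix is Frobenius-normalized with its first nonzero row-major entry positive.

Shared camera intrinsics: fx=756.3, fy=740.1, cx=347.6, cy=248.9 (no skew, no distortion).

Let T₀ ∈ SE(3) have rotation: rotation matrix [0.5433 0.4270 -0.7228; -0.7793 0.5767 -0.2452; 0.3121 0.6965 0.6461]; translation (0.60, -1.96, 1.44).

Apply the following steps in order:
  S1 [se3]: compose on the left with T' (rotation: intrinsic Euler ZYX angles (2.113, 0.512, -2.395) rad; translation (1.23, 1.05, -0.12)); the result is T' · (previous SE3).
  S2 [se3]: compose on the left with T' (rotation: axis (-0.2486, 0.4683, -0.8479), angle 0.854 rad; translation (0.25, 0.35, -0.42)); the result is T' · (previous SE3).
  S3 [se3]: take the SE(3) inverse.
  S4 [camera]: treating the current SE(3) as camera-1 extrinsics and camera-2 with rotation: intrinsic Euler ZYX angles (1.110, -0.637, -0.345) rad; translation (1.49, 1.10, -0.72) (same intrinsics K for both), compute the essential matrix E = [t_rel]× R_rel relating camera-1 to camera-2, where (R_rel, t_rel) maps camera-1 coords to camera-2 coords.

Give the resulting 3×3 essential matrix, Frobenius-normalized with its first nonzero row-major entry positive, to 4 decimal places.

after S1 (compose_se3): R=[-0.9919 -0.0064 -0.1271; 0.1271 -0.0857 -0.9882; -0.0045 -0.9963 0.0858], t=(-1.1792, 0.3661, -0.1750)
after S2 (compose_se3): R=[-0.5984 -0.4795 -0.6419; 0.7665 -0.1094 -0.6328; 0.2332 -0.8707 0.4330], t=(-0.4048, 1.4100, -0.3655)
after S3 (invert_se3): R=[-0.5984 0.7665 0.2332; -0.4795 -0.1094 -0.8707; -0.6419 -0.6328 0.4330], t=(-1.2377, -0.3580, 0.7907)
after S4 (essential): [0.2240 0.5178 0.4028; -0.4834 0.0551 0.0204; -0.4643 0.2154 0.1429]

matrix = [0.2240 0.5178 0.4028; -0.4834 0.0551 0.0204; -0.4643 0.2154 0.1429]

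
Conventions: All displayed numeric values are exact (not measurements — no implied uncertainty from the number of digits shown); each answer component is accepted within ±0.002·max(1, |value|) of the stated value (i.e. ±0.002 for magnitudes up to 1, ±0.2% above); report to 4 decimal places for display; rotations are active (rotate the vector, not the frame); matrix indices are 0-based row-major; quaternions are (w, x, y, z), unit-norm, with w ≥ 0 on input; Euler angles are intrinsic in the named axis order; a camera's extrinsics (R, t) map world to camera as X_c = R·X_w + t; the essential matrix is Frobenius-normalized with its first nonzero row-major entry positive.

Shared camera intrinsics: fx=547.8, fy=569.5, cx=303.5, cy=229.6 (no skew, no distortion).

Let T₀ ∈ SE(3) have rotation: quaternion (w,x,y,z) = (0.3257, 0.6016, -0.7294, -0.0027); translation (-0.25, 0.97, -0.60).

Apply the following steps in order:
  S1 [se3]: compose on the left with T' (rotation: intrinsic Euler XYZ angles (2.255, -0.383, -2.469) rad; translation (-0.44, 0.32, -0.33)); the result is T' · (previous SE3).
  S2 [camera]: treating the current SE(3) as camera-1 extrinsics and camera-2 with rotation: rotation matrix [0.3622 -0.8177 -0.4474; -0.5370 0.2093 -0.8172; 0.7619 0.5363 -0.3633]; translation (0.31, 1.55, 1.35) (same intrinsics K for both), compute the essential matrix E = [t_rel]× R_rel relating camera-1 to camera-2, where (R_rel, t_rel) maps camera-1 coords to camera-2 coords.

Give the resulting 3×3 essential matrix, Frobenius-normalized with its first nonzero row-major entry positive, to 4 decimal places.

matrix = [0.1554 0.2635 -0.6232; 0.5830 -0.3262 0.0558; -0.2313 0.0579 0.1082]

after S1 (compose_se3): R=[-0.6380 0.6471 0.4173; -0.6550 -0.7411 0.1477; 0.4049 -0.1791 0.8967], t=(0.5261, 0.9008, -0.6344)
after S2 (essential): [0.1554 0.2635 -0.6232; 0.5830 -0.3262 0.0558; -0.2313 0.0579 0.1082]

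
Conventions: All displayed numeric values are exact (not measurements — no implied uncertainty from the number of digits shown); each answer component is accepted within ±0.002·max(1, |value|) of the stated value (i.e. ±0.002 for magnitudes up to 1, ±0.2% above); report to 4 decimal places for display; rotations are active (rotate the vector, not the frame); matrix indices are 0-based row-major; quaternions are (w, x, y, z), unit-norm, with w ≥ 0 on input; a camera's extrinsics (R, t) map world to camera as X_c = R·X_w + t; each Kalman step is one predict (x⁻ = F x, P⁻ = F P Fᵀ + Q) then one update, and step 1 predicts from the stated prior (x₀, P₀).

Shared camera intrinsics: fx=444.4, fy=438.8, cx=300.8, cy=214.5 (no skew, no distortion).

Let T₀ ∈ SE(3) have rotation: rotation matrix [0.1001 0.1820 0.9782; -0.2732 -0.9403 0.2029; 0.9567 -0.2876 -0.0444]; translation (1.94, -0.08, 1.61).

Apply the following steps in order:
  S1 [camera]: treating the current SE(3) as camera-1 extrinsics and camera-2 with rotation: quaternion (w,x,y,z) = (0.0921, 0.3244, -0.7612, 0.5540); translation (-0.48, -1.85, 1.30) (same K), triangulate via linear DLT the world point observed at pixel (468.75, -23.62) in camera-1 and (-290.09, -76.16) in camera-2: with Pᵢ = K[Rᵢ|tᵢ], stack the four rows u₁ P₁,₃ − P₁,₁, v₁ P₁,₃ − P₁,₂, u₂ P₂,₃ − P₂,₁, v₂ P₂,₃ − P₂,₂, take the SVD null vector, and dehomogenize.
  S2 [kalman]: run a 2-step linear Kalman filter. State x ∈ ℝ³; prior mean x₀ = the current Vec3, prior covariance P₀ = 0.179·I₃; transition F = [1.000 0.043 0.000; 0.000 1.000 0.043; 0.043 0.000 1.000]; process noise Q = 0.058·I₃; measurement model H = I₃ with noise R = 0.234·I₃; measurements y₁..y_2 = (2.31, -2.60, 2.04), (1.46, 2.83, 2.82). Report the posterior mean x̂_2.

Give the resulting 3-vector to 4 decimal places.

after S1 (triangulate): (1.4902, 0.8627, -1.1987)
after S2 (kf_track): (1.7582, 0.7444, 1.5410)

result = (1.7582, 0.7444, 1.5410)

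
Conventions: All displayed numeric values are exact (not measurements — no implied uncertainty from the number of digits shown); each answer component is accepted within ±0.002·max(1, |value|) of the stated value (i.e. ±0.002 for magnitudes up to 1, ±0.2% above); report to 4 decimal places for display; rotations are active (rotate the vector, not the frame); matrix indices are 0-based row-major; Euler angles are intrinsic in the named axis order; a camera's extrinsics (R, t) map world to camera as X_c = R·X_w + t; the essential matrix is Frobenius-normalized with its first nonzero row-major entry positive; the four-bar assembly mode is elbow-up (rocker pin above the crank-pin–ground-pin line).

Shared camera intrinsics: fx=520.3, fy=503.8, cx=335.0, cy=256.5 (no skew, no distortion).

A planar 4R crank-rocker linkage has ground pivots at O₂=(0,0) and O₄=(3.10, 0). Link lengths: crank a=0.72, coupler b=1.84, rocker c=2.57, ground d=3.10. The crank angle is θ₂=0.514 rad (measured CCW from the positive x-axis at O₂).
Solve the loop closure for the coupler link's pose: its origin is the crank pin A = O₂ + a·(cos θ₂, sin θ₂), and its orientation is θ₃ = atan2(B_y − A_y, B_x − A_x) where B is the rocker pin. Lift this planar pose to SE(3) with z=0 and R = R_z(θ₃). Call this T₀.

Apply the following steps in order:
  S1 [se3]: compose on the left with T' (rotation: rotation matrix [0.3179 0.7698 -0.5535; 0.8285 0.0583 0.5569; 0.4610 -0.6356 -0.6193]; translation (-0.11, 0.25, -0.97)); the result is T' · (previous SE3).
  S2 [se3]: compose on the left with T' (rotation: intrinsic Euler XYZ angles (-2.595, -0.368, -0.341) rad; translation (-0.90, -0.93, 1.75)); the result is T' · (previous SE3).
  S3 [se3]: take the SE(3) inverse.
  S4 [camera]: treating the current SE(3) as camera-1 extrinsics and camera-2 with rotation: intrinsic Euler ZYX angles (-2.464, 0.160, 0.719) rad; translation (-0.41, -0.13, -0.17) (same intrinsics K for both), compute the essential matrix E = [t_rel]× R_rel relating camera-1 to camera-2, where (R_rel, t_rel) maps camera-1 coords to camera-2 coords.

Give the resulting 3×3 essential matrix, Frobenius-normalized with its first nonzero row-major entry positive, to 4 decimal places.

source (fourbar_fk): coupler pose = R=[0.4592 -0.8883 0.0000; 0.8883 0.4592 0.0000; 0.0000 0.0000 1.0000], t=(0.6270, 0.3540, 0.0000)
after S1 (compose_se3): R=[0.8298 0.0711 -0.5535; 0.4322 -0.7092 0.5569; -0.3529 -0.7014 -0.6193], t=(0.3618, 0.7901, -0.9060)
after S2 (compose_se3): R=[0.9915 0.0936 -0.0901; -0.1088 0.2194 -0.9696; -0.0709 0.9711 0.2277], t=(-0.0094, -1.7890, 1.9620)
after S3 (invert_se3): R=[0.9915 -0.1088 -0.0709; 0.0936 0.2194 0.9711; -0.0901 -0.9696 0.2277], t=(-0.0462, -1.5121, -2.1820)
after S4 (essential): [0.1156 -0.3962 0.2370; 0.1713 -0.4290 0.2470; -0.6653 -0.1097 0.2105]

matrix = [0.1156 -0.3962 0.2370; 0.1713 -0.4290 0.2470; -0.6653 -0.1097 0.2105]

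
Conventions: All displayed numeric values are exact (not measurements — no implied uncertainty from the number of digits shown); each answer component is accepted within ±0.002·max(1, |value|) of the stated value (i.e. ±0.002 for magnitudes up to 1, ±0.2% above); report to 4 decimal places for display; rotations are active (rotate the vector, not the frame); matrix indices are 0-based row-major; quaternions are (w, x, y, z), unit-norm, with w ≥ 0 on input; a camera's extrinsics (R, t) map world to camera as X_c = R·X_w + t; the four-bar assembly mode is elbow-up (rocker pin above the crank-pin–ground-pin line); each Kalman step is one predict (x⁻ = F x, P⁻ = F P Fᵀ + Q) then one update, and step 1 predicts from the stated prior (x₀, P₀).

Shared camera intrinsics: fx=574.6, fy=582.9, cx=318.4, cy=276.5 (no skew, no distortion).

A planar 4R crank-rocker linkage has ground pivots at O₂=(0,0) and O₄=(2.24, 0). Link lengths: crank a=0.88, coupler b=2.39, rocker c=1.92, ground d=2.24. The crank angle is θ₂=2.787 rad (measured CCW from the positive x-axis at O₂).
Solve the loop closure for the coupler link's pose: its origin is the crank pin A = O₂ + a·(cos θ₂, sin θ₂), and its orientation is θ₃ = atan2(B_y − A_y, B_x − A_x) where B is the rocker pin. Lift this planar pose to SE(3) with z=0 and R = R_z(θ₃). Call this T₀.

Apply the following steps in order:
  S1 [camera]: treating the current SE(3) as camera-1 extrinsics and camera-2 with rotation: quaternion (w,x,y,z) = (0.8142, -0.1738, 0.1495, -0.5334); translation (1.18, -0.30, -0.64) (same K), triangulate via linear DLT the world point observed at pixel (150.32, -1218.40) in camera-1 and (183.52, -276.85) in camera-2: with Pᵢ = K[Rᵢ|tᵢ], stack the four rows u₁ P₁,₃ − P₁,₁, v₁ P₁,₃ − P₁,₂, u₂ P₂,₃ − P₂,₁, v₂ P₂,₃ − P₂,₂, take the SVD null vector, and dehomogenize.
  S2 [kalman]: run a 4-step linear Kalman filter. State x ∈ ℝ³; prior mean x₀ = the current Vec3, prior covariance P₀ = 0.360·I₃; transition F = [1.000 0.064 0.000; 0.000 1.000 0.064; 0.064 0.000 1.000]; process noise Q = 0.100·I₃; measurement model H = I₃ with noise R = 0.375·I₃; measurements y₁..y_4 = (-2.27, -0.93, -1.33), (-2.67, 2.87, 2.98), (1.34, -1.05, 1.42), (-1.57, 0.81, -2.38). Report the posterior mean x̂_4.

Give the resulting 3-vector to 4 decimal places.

result = (-1.0139, 0.3038, -0.3098)

source (fourbar_fk): coupler pose = R=[0.8400 -0.5426 0.0000; 0.5426 0.8400 0.0000; 0.0000 0.0000 1.0000], t=(-0.8253, 0.3055, 0.0000)
after S1 (triangulate): (-0.3235, -1.7415, 0.5197)
after S2 (kf_track): (-1.0139, 0.3038, -0.3098)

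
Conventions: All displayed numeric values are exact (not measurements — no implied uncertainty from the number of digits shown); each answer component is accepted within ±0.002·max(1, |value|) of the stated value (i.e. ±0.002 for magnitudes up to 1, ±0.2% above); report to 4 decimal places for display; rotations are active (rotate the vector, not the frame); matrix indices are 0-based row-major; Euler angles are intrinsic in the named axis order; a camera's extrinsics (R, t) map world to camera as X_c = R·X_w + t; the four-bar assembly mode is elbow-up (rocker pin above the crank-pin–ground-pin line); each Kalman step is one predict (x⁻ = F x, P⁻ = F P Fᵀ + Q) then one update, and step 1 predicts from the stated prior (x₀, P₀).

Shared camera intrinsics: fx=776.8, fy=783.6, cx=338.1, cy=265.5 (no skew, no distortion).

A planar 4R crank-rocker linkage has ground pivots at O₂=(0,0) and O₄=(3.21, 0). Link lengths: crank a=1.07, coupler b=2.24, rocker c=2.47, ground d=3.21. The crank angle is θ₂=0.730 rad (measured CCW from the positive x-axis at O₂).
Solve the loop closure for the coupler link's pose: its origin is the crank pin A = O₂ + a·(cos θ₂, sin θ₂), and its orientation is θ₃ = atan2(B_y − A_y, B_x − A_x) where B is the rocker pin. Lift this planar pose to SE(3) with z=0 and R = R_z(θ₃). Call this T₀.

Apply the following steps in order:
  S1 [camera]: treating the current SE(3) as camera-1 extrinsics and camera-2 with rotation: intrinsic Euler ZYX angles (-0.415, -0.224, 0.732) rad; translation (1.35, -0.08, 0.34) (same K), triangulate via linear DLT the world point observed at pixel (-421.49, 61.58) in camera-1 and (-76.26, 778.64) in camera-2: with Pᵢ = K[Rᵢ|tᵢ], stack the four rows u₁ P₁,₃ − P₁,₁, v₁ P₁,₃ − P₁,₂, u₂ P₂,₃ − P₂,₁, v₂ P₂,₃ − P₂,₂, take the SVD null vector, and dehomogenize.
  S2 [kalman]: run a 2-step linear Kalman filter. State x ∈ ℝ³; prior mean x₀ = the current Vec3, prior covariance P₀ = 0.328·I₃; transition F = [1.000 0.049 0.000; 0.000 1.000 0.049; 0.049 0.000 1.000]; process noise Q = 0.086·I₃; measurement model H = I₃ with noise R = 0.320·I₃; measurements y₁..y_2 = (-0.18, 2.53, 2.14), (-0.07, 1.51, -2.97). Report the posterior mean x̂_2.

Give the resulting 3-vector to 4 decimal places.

source (fourbar_fk): coupler pose = R=[0.6974 -0.7167 0.0000; 0.7167 0.6974 0.0000; 0.0000 0.0000 1.0000], t=(0.7973, 0.7136, 0.0000)
after S1 (triangulate): (-1.7266, 0.4680, 0.7590)
after S2 (kf_track): (-0.4810, 1.5996, -0.5306)

result = (-0.4810, 1.5996, -0.5306)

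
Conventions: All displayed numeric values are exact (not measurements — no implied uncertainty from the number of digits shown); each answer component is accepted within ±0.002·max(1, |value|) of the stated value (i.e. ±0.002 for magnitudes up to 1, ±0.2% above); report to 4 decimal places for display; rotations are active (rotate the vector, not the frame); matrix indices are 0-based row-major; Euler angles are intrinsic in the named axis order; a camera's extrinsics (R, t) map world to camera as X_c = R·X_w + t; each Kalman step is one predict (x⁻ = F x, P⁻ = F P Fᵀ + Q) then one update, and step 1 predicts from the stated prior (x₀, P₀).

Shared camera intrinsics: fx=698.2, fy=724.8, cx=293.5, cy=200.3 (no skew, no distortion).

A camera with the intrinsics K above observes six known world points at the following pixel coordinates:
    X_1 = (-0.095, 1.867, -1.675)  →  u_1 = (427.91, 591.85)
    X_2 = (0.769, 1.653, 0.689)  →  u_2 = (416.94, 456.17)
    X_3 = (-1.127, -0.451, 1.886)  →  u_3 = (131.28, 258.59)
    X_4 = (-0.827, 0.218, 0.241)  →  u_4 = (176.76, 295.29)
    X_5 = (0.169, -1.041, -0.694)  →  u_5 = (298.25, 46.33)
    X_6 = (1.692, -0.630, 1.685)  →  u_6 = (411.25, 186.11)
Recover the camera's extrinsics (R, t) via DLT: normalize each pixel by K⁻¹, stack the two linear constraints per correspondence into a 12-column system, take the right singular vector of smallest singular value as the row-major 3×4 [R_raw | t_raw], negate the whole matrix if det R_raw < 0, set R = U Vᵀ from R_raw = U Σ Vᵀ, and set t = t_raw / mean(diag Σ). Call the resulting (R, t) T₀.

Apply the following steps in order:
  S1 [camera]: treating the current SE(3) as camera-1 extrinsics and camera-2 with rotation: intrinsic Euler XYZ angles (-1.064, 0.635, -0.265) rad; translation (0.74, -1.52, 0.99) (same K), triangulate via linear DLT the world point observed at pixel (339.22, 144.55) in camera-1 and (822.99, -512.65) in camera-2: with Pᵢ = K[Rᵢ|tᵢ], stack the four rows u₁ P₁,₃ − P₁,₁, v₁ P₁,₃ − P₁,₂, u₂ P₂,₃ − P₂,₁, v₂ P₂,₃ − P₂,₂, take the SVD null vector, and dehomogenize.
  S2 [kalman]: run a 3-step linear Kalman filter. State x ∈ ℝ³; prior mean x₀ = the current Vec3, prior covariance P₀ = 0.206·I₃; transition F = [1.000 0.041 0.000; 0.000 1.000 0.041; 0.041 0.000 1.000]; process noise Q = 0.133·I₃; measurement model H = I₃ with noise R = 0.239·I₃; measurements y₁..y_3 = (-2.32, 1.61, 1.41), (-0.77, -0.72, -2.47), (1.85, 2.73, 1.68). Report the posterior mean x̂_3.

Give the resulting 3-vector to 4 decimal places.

result = (0.5528, 1.3971, 0.4854)

source (pnp_recover): camera pose = R=[0.9635 0.2093 -0.1672; -0.1558 0.9456 0.2856; 0.2179 -0.2491 0.9436], t=(-0.0300, 0.2401, 4.9199)
after S1 (triangulate): (0.6789, -0.7670, 0.5206)
after S2 (kf_track): (0.5528, 1.3971, 0.4854)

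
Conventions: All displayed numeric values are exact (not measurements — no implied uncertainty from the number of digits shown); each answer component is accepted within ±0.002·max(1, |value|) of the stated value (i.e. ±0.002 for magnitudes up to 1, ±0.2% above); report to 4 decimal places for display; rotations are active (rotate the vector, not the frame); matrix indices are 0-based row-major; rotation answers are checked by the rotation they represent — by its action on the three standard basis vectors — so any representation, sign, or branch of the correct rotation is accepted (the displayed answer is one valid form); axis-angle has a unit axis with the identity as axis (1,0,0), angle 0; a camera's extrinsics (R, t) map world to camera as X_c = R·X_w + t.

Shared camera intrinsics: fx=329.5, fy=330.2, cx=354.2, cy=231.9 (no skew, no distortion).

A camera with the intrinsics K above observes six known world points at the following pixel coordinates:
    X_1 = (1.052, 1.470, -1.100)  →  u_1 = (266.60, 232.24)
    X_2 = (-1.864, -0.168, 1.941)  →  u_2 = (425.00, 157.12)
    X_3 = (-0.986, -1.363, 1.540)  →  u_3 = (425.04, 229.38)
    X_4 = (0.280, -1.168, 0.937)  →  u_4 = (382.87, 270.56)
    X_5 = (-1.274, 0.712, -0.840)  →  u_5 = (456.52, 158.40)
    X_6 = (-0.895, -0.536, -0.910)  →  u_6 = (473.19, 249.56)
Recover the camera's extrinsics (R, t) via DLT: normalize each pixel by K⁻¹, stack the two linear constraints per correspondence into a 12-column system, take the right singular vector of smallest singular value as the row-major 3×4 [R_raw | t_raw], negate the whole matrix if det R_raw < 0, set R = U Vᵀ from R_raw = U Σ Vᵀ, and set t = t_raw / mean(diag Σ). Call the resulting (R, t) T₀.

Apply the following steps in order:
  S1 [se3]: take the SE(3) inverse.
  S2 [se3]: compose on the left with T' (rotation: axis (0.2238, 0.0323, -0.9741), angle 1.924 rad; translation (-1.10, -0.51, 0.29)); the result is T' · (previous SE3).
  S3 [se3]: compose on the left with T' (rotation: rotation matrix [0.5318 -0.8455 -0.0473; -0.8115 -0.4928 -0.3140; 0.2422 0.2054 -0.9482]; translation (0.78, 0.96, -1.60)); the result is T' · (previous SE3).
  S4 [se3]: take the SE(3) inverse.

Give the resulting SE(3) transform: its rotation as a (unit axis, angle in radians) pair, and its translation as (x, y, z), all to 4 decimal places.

source (pnp_recover): camera pose = R=[-0.8057 -0.5334 -0.2575; 0.5923 -0.7278 -0.3457; -0.0030 -0.4310 0.9023], t=(0.4100, 0.0700, 5.1599)
after S1 (invert_se3): R=[-0.8057 0.5923 -0.0030; -0.5334 -0.7278 -0.4310; -0.2575 -0.3457 0.9023], t=(0.3042, 2.4937, -4.5262)
after S2 (compose_se3): R=[-0.2006 -0.7463 -0.6347; 0.9773 -0.1976 -0.0765; -0.0684 -0.6356 0.7689], t=(2.3096, -0.5021, -3.6052)
after S3 (compose_se3): R=[-0.9298 -0.1997 -0.3092; -0.2974 0.9026 0.3113; 0.2170 0.3814 -0.8986], t=(2.6033, 0.4653, 2.2748)
after S4 (invert_se3): R=[-0.9298 -0.2974 0.2170; -0.1997 0.9026 0.3814; -0.3092 0.3113 -0.8986], t=(2.0654, -0.7678, 2.7043)

rotation (axis_angle) = ((-0.1299, 0.9749, 0.1810), 2.8683), translation = (2.0654, -0.7678, 2.7043)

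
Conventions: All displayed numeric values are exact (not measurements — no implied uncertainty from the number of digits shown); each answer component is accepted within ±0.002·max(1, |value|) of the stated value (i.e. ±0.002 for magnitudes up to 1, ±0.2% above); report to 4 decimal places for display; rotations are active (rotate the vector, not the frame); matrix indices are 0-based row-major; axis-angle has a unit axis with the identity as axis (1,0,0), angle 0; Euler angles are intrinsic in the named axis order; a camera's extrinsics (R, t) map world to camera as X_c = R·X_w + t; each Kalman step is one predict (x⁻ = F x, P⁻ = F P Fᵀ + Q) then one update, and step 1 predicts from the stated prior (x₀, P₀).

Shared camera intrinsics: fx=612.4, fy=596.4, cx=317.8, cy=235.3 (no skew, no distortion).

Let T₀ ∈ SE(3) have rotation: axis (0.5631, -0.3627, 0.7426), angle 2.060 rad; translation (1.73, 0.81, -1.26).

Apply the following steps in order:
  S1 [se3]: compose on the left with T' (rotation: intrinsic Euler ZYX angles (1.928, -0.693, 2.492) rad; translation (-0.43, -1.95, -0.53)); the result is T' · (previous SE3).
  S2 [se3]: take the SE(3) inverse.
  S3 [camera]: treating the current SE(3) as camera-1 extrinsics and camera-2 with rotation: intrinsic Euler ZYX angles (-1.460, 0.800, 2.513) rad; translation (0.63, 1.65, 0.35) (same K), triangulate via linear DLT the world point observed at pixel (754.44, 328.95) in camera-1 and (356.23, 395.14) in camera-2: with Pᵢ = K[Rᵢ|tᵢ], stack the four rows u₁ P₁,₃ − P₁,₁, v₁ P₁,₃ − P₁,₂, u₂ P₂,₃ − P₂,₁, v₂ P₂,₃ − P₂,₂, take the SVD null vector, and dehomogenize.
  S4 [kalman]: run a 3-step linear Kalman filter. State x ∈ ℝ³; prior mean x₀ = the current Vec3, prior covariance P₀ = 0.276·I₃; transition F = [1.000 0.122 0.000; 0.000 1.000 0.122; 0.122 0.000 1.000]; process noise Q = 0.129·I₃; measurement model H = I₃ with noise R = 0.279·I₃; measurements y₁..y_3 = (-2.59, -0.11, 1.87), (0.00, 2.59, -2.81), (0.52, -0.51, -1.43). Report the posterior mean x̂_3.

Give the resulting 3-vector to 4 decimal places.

result = (-0.1797, 0.5298, -1.4779)

after S1 (compose_se3): R=[0.6775 0.0526 -0.7336; 0.6107 -0.5961 0.5213; -0.4099 -0.8012 -0.4360], t=(-0.6715, -1.6378, 1.7241)
after S2 (invert_se3): R=[0.6775 0.6107 -0.4099; 0.0526 -0.5961 -0.8012; -0.7336 0.5213 -0.4360], t=(2.1618, 0.4403, 1.1128)
after S3 (triangulate): (-1.6736, 1.9320, -1.8084)
after S4 (kf_track): (-0.1797, 0.5298, -1.4779)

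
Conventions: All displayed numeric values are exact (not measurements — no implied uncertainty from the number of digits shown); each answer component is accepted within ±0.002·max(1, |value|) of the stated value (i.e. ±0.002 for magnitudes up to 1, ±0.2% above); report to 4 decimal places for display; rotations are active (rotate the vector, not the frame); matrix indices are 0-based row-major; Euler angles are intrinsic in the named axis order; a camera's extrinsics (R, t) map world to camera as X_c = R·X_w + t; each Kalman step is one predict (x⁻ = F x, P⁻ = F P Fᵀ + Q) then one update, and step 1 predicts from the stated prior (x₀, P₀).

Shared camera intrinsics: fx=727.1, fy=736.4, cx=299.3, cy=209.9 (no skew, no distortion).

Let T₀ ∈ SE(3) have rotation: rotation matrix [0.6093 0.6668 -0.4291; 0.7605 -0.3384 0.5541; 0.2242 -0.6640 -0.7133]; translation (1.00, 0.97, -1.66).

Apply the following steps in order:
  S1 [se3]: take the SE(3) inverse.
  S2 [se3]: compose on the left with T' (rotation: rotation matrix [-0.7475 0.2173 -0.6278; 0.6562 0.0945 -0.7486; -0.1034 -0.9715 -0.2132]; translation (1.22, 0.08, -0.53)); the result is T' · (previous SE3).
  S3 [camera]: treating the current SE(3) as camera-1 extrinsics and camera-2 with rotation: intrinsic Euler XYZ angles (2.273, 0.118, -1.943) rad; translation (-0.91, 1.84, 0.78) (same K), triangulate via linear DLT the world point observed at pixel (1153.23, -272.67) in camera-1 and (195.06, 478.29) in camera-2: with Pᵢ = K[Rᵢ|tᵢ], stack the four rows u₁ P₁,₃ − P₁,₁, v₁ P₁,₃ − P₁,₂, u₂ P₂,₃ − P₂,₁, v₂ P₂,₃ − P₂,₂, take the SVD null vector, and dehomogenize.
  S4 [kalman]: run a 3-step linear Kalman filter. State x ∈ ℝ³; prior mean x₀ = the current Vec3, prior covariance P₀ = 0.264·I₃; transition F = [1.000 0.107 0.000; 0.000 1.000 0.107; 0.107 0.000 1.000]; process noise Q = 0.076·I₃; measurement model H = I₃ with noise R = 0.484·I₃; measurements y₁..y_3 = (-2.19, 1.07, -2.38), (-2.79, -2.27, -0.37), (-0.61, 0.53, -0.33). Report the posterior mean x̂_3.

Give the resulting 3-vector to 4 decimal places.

result = (-1.7358, -0.2826, -0.9484)

after S1 (invert_se3): R=[0.6093 0.7606 0.2242; 0.6668 -0.3384 -0.6640; -0.4291 0.5541 -0.7133], t=(-0.9748, -1.4407, -1.2925)
after S2 (compose_se3): R=[-0.0412 -0.9899 0.1359; 0.7841 0.0523 0.6184; -0.6193 0.1320 0.7740], t=(2.4469, 0.2718, 1.2461)
after S3 (triangulate): (-1.9744, -0.1302, -0.2873)
after S4 (kf_track): (-1.7358, -0.2826, -0.9484)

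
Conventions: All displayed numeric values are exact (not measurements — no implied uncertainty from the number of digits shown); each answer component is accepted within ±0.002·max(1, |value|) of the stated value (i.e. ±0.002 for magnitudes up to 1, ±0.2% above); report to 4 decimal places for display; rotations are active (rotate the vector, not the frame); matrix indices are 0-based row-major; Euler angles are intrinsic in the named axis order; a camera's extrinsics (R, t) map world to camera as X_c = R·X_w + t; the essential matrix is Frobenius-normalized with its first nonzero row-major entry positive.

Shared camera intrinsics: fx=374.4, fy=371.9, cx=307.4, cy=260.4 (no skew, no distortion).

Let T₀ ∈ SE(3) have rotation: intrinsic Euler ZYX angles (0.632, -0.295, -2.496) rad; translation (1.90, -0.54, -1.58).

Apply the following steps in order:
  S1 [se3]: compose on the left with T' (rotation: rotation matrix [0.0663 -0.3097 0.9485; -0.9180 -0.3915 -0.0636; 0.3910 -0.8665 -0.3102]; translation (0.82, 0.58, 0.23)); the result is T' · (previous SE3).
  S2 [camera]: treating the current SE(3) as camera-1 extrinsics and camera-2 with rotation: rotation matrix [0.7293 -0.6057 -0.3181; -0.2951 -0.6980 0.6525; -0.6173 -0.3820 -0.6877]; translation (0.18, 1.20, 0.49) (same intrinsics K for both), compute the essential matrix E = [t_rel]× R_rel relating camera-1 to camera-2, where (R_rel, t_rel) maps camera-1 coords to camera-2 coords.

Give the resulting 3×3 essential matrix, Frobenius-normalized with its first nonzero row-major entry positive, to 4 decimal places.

matrix = [0.5168 0.3301 0.2480; -0.0150 -0.3061 -0.1781; -0.4776 0.4169 0.1870]

after S1 (compose_se3): R=[0.1519 -0.3378 -0.9289; -0.9485 -0.3143 -0.0408; -0.2781 0.8872 -0.3682], t=(-0.3854, -0.8523, 1.9310)
after S2 (essential): [0.5168 0.3301 0.2480; -0.0150 -0.3061 -0.1781; -0.4776 0.4169 0.1870]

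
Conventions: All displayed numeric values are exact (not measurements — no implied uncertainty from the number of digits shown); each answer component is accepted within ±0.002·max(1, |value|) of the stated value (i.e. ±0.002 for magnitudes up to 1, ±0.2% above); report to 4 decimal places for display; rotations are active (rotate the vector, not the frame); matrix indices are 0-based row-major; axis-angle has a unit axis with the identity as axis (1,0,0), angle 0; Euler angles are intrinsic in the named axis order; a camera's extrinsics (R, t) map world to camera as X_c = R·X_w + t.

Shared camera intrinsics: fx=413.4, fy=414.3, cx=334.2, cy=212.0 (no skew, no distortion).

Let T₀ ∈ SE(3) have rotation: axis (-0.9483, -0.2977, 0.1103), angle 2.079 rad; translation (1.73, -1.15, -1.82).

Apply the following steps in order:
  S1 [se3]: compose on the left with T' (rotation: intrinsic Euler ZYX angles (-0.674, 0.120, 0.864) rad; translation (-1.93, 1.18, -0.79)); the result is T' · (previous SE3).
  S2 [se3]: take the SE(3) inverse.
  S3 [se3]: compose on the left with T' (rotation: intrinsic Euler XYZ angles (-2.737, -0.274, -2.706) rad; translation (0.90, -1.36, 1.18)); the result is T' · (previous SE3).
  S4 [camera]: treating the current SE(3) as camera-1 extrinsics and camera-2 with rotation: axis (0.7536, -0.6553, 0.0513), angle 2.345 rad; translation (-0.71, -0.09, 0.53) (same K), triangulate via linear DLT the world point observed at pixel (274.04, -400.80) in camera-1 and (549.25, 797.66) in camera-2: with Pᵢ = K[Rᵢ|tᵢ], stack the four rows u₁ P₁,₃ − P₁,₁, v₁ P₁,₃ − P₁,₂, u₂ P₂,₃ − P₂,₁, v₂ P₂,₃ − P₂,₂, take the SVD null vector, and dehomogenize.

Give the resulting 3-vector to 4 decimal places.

after S1 (compose_se3): R=[0.8621 0.4448 0.2430; -0.3615 0.2035 0.9099; 0.3552 -0.8722 0.3362], t=(-0.3827, 0.7596, -3.0387)
after S2 (invert_se3): R=[0.8621 -0.3615 0.3552; 0.4448 0.2035 -0.8722; 0.2430 0.9099 0.3362], t=(1.6839, -2.6348, 0.4235)
after S3 (compose_se3): R=[-0.6375 0.1520 -0.7553; 0.7339 0.4183 -0.5352; 0.2346 -0.8955 -0.3782], t=(-1.7546, -3.0233, 0.8008)
after S4 (triangulate): (-0.5968, -0.8098, -1.5987)

result = (-0.5968, -0.8098, -1.5987)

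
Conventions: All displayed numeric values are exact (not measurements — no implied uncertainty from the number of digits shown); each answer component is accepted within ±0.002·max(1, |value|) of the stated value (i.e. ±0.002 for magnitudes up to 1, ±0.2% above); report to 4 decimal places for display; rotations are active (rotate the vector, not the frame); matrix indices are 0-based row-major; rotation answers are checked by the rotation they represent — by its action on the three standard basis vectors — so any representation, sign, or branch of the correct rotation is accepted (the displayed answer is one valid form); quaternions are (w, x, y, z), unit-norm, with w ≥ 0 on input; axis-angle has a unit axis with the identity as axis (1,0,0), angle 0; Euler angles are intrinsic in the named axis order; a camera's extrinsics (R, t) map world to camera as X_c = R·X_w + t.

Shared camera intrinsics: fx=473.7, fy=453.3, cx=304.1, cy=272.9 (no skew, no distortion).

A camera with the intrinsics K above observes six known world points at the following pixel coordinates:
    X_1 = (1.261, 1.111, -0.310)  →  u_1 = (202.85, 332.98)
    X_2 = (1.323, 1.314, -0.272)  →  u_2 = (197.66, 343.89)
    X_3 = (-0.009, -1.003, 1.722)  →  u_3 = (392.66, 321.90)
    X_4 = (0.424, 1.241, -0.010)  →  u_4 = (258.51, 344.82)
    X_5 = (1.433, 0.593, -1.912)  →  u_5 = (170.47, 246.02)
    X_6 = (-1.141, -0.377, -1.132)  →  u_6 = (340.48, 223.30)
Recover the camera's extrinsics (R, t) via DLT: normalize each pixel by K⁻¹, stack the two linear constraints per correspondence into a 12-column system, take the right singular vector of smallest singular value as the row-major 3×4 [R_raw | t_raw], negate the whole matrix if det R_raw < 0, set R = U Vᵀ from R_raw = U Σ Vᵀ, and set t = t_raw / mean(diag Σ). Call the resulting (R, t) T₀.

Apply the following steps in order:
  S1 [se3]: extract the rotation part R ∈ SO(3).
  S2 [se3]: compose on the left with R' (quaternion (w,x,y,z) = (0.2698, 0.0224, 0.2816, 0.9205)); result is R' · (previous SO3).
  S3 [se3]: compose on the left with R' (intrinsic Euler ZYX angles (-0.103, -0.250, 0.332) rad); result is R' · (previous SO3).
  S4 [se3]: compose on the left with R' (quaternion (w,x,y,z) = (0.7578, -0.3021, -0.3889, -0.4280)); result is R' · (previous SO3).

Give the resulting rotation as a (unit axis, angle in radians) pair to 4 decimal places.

rotation (axis_angle) = ((0.5625, -0.8257, 0.0427), 2.6079)

source (pnp_recover): camera pose = R=[-0.8689 -0.2718 0.4137; 0.0695 0.7604 0.6457; -0.4901 0.5898 -0.6418], t=(-0.0101, 0.2199, 6.9473)
after S1 (rot_of_se3): [-0.8689 -0.2718 0.4137; 0.0695 0.7604 0.6457; -0.4901 0.5898 -0.6418]
after S2 (compose_so3): [0.6132 -0.0222 -0.7896; -0.7391 -0.3689 -0.5636; -0.2788 0.9292 -0.2426]
after S3 (compose_so3): [0.6526 -0.2750 -0.7060; -0.6786 -0.6267 -0.3832; -0.3371 0.7292 -0.5956]
after S4 (compose_so3): [-0.2721 -0.8861 -0.3753; -0.8426 0.4077 -0.3517; 0.4647 0.2206 -0.8576]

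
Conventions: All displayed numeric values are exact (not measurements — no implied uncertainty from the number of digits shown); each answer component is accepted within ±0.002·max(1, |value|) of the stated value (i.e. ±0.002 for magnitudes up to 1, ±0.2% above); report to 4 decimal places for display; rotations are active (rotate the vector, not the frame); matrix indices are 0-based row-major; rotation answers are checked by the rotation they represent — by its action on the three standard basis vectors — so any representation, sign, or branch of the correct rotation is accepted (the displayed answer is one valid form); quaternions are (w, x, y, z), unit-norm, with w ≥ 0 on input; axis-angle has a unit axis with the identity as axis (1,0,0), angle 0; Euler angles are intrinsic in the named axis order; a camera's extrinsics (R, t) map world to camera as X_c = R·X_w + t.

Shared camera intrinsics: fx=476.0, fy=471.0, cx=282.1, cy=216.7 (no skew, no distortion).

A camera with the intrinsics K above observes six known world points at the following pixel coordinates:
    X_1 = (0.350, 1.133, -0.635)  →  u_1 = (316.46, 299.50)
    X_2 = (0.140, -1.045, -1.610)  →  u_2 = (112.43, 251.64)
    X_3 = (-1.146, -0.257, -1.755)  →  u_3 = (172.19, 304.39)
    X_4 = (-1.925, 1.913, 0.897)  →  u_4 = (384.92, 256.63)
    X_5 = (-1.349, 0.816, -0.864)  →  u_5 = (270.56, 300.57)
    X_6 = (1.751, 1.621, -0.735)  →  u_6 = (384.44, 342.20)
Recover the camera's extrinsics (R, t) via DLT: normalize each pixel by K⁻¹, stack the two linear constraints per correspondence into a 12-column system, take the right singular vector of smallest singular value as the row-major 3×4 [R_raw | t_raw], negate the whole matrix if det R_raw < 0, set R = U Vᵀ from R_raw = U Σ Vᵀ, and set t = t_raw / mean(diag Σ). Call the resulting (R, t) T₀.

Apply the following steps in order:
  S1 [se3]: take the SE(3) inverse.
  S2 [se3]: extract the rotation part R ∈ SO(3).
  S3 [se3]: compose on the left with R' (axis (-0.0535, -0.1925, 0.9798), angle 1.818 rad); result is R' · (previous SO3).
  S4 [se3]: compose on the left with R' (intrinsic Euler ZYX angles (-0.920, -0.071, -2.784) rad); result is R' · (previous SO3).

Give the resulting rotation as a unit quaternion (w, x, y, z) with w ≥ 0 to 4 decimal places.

rotation (quat) = (0.5401, 0.2259, 0.5602, 0.5861)

source (pnp_recover): camera pose = R=[0.0992 0.7912 0.6035; -0.1874 0.6105 -0.7695; -0.9773 -0.0368 0.2088], t=(-0.1600, -0.1700, 5.8897)
after S1 (invert_se3): R=[0.0992 -0.1874 -0.9773; 0.7912 0.6105 -0.0368; 0.6035 -0.7695 0.2088], t=(5.7398, 0.4469, -1.2643)
after S2 (rot_of_se3): [0.0992 -0.1874 -0.9773; 0.7912 0.6105 -0.0368; 0.6035 -0.7695 0.2088]
after S3 (compose_so3): [-0.9175 -0.3331 0.2174; -0.1719 -0.1609 -0.9719; 0.3588 -0.9290 0.0904]
after S4 (compose_so3): [-0.3145 -0.3799 0.8699; 0.8862 0.2110 0.4126; -0.3403 0.9006 0.2703]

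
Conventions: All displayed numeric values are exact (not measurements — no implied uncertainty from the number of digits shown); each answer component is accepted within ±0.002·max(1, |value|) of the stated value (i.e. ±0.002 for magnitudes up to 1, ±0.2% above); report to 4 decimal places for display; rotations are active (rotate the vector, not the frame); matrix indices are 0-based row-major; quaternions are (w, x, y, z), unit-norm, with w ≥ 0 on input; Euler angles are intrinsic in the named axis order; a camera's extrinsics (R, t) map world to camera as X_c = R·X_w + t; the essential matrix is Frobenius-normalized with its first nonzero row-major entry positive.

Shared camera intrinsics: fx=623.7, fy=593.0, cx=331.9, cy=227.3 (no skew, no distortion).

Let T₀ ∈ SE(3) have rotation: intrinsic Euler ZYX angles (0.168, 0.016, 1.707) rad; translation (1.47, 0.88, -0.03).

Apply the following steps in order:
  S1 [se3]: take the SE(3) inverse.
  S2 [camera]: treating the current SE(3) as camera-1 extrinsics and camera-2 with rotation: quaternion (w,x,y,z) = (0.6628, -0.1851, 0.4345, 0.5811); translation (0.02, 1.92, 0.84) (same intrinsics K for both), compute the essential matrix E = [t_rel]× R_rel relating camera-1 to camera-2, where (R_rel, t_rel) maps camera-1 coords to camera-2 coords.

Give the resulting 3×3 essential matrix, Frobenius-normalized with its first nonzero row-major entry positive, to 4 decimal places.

matrix = [0.4895 -0.3466 0.3169; 0.1433 -0.0847 0.1126; -0.0189 0.4700 0.5274]

after S1 (invert_se3): R=[0.9858 0.1672 -0.0160; 0.0383 -0.1312 0.9906; 0.1635 -0.9772 -0.1358], t=(-1.5967, 0.0888, 0.6154)
after S2 (essential): [0.4895 -0.3466 0.3169; 0.1433 -0.0847 0.1126; -0.0189 0.4700 0.5274]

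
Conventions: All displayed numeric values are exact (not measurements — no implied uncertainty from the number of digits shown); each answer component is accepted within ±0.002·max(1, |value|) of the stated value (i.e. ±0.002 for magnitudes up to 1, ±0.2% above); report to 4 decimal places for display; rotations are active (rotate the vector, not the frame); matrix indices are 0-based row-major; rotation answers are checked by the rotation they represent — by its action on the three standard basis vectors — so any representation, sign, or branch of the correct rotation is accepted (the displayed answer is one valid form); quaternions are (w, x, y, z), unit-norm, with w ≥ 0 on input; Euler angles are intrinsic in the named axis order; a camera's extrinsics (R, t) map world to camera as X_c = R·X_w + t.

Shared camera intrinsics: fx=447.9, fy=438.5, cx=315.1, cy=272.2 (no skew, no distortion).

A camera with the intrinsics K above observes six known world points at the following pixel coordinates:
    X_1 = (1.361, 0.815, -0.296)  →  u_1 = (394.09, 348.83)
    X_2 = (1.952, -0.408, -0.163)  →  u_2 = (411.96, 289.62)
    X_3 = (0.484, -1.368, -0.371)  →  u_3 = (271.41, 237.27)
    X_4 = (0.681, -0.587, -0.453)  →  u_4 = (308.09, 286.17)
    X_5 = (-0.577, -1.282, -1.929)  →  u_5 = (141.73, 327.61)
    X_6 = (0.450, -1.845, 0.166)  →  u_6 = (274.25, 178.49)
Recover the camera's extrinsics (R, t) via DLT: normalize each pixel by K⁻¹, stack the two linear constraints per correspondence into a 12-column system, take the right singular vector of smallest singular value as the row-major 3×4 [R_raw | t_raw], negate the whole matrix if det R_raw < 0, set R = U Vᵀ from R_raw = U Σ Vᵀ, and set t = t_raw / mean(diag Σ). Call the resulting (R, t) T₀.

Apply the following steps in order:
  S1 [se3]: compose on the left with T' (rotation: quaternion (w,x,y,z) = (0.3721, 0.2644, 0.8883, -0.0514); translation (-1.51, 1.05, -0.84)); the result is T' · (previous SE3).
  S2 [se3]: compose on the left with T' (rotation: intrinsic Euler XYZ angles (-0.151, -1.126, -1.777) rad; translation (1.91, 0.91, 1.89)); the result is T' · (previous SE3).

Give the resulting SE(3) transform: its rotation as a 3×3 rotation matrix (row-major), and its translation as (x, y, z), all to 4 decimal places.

source (pnp_recover): camera pose = R=[0.7764 0.4107 0.4781; 0.0883 0.6801 -0.7278; -0.6241 0.6073 0.4917], t=(-0.1599, 0.1899, 6.6790)
after S1 (compose_se3): R=[-0.8035 0.4908 -0.3369; 0.5902 0.5837 -0.5576; -0.0770 -0.6469 -0.7587], t=(2.9131, -0.7806, -5.5043)
after S2 (compose_se3): R=[0.3889 0.7865 0.4797; 0.7539 -0.5710 0.3250; 0.5295 0.2353 -0.8150], t=(6.2933, -2.2920, -1.2607)

rotation (matrix) = ((0.3889, 0.7865, 0.4797), (0.7539, -0.5710, 0.3250), (0.5295, 0.2353, -0.8150)), translation = (6.2933, -2.2920, -1.2607)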